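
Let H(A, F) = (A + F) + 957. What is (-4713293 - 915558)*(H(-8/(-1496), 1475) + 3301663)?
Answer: -3477874334814866/187 ≈ -1.8598e+13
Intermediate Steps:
H(A, F) = 957 + A + F
(-4713293 - 915558)*(H(-8/(-1496), 1475) + 3301663) = (-4713293 - 915558)*((957 - 8/(-1496) + 1475) + 3301663) = -5628851*((957 - 8*(-1/1496) + 1475) + 3301663) = -5628851*((957 + 1/187 + 1475) + 3301663) = -5628851*(454785/187 + 3301663) = -5628851*617865766/187 = -3477874334814866/187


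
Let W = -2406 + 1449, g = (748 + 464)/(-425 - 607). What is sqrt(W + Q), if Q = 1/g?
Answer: I*sqrt(9771043)/101 ≈ 30.949*I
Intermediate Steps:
g = -101/86 (g = 1212/(-1032) = 1212*(-1/1032) = -101/86 ≈ -1.1744)
W = -957
Q = -86/101 (Q = 1/(-101/86) = -86/101 ≈ -0.85149)
sqrt(W + Q) = sqrt(-957 - 86/101) = sqrt(-96743/101) = I*sqrt(9771043)/101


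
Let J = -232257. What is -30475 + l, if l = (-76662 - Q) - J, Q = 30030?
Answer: 95090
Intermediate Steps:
l = 125565 (l = (-76662 - 1*30030) - 1*(-232257) = (-76662 - 30030) + 232257 = -106692 + 232257 = 125565)
-30475 + l = -30475 + 125565 = 95090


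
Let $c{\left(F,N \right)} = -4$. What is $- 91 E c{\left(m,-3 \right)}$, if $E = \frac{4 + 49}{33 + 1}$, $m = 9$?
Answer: $\frac{9646}{17} \approx 567.41$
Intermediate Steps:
$E = \frac{53}{34} \approx 1.5588$
$- 91 E c{\left(m,-3 \right)} = \left(-91\right) \frac{53}{34} \left(-4\right) = \left(- \frac{4823}{34}\right) \left(-4\right) = \frac{9646}{17}$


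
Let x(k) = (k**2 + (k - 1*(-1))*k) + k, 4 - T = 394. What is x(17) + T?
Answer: 222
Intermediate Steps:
T = -390 (T = 4 - 1*394 = 4 - 394 = -390)
x(k) = k + k**2 + k*(1 + k) (x(k) = (k**2 + (k + 1)*k) + k = (k**2 + (1 + k)*k) + k = (k**2 + k*(1 + k)) + k = k + k**2 + k*(1 + k))
x(17) + T = 2*17*(1 + 17) - 390 = 2*17*18 - 390 = 612 - 390 = 222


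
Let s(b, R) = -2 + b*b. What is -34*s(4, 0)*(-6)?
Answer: 2856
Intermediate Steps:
s(b, R) = -2 + b**2
-34*s(4, 0)*(-6) = -34*(-2 + 4**2)*(-6) = -34*(-2 + 16)*(-6) = -34*14*(-6) = -476*(-6) = 2856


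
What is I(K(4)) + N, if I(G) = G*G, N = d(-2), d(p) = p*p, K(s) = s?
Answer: 20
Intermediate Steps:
d(p) = p²
N = 4 (N = (-2)² = 4)
I(G) = G²
I(K(4)) + N = 4² + 4 = 16 + 4 = 20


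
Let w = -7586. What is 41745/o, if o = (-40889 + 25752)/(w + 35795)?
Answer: -1177584705/15137 ≈ -77795.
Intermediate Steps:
o = -15137/28209 (o = (-40889 + 25752)/(-7586 + 35795) = -15137/28209 ≈ -0.53660)
41745/o = 41745/(-15137/28209) = 41745*(-28209/15137) = -1177584705/15137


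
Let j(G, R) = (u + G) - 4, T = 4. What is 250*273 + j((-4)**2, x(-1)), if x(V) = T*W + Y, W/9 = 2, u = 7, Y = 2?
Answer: 68269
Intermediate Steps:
W = 18 (W = 9*2 = 18)
x(V) = 74 (x(V) = 4*18 + 2 = 72 + 2 = 74)
j(G, R) = 3 + G (j(G, R) = (7 + G) - 4 = 3 + G)
250*273 + j((-4)**2, x(-1)) = 250*273 + (3 + (-4)**2) = 68250 + (3 + 16) = 68250 + 19 = 68269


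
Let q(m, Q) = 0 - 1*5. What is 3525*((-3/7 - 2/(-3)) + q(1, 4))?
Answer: -117500/7 ≈ -16786.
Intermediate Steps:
q(m, Q) = -5 (q(m, Q) = 0 - 5 = -5)
3525*((-3/7 - 2/(-3)) + q(1, 4)) = 3525*((-3/7 - 2/(-3)) - 5) = 3525*((-3*⅐ - 2*(-⅓)) - 5) = 3525*((-3/7 + ⅔) - 5) = 3525*(5/21 - 5) = 3525*(-100/21) = -117500/7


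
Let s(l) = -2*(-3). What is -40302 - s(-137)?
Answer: -40308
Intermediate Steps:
s(l) = 6
-40302 - s(-137) = -40302 - 1*6 = -40302 - 6 = -40308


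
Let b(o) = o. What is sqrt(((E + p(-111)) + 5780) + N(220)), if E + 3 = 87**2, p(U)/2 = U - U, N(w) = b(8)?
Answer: sqrt(13354) ≈ 115.56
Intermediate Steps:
N(w) = 8
p(U) = 0 (p(U) = 2*(U - U) = 2*0 = 0)
E = 7566 (E = -3 + 87**2 = -3 + 7569 = 7566)
sqrt(((E + p(-111)) + 5780) + N(220)) = sqrt(((7566 + 0) + 5780) + 8) = sqrt((7566 + 5780) + 8) = sqrt(13346 + 8) = sqrt(13354)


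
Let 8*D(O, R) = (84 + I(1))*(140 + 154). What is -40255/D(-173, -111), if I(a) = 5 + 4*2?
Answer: -1660/147 ≈ -11.293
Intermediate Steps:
I(a) = 13 (I(a) = 5 + 8 = 13)
D(O, R) = 14259/4 (D(O, R) = ((84 + 13)*(140 + 154))/8 = (97*294)/8 = (⅛)*28518 = 14259/4)
-40255/D(-173, -111) = -40255/14259/4 = -40255*4/14259 = -1660/147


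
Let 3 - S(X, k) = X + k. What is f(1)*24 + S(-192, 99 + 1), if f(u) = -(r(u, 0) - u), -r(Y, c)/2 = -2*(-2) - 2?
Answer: 215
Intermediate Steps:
r(Y, c) = -4 (r(Y, c) = -2*(-2*(-2) - 2) = -2*(4 - 2) = -2*2 = -4)
S(X, k) = 3 - X - k (S(X, k) = 3 - (X + k) = 3 + (-X - k) = 3 - X - k)
f(u) = 4 + u (f(u) = -(-4 - u) = 4 + u)
f(1)*24 + S(-192, 99 + 1) = (4 + 1)*24 + (3 - 1*(-192) - (99 + 1)) = 5*24 + (3 + 192 - 1*100) = 120 + (3 + 192 - 100) = 120 + 95 = 215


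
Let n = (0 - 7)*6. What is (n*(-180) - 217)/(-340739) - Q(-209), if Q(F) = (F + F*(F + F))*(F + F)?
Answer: 1773300869809/48677 ≈ 3.6430e+7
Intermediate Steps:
n = -42 (n = -7*6 = -42)
Q(F) = 2*F*(F + 2*F²) (Q(F) = (F + F*(2*F))*(2*F) = (F + 2*F²)*(2*F) = 2*F*(F + 2*F²))
(n*(-180) - 217)/(-340739) - Q(-209) = (-42*(-180) - 217)/(-340739) - (-209)²*(2 + 4*(-209)) = (7560 - 217)*(-1/340739) - 43681*(2 - 836) = 7343*(-1/340739) - 43681*(-834) = -1049/48677 - 1*(-36429954) = -1049/48677 + 36429954 = 1773300869809/48677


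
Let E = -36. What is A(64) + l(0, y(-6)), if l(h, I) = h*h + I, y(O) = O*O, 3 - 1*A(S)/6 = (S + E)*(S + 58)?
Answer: -20442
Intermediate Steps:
A(S) = 18 - 6*(-36 + S)*(58 + S) (A(S) = 18 - 6*(S - 36)*(S + 58) = 18 - 6*(-36 + S)*(58 + S))
y(O) = O²
l(h, I) = I + h² (l(h, I) = h² + I = I + h²)
A(64) + l(0, y(-6)) = (12546 - 132*64 - 6*64²) + ((-6)² + 0²) = (12546 - 8448 - 6*4096) + (36 + 0) = (12546 - 8448 - 24576) + 36 = -20478 + 36 = -20442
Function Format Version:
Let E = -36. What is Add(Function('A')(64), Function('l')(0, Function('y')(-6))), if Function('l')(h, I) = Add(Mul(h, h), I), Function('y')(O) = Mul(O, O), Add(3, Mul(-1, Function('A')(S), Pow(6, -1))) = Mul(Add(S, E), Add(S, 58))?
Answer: -20442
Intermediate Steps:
Function('A')(S) = Add(18, Mul(-6, Add(-36, S), Add(58, S))) (Function('A')(S) = Add(18, Mul(-6, Mul(Add(S, -36), Add(S, 58)))) = Add(18, Mul(-6, Mul(Add(-36, S), Add(58, S)))) = Add(18, Mul(-6, Add(-36, S), Add(58, S))))
Function('y')(O) = Pow(O, 2)
Function('l')(h, I) = Add(I, Pow(h, 2)) (Function('l')(h, I) = Add(Pow(h, 2), I) = Add(I, Pow(h, 2)))
Add(Function('A')(64), Function('l')(0, Function('y')(-6))) = Add(Add(12546, Mul(-132, 64), Mul(-6, Pow(64, 2))), Add(Pow(-6, 2), Pow(0, 2))) = Add(Add(12546, -8448, Mul(-6, 4096)), Add(36, 0)) = Add(Add(12546, -8448, -24576), 36) = Add(-20478, 36) = -20442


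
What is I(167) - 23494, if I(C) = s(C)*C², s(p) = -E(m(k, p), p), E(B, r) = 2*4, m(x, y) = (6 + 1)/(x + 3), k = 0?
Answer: -246606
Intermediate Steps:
m(x, y) = 7/(3 + x)
E(B, r) = 8
s(p) = -8 (s(p) = -1*8 = -8)
I(C) = -8*C²
I(167) - 23494 = -8*167² - 23494 = -8*27889 - 23494 = -223112 - 23494 = -246606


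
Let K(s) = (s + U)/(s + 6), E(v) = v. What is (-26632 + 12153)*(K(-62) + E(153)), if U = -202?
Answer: -15984816/7 ≈ -2.2835e+6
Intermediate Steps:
K(s) = (-202 + s)/(6 + s) (K(s) = (s - 202)/(s + 6) = (-202 + s)/(6 + s))
(-26632 + 12153)*(K(-62) + E(153)) = (-26632 + 12153)*((-202 - 62)/(6 - 62) + 153) = -14479*(-264/(-56) + 153) = -14479*(-1/56*(-264) + 153) = -14479*(33/7 + 153) = -14479*1104/7 = -15984816/7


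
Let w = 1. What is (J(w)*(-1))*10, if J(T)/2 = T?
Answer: -20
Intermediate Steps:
J(T) = 2*T
(J(w)*(-1))*10 = ((2*1)*(-1))*10 = (2*(-1))*10 = -2*10 = -20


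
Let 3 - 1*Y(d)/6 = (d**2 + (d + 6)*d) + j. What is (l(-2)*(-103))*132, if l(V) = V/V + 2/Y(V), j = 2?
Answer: -72512/5 ≈ -14502.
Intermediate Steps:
Y(d) = 6 - 6*d**2 - 6*d*(6 + d) (Y(d) = 18 - 6*((d**2 + (d + 6)*d) + 2) = 18 - 6*((d**2 + (6 + d)*d) + 2) = 18 - 6*((d**2 + d*(6 + d)) + 2) = 18 - 6*(2 + d**2 + d*(6 + d)) = 18 + (-12 - 6*d**2 - 6*d*(6 + d)) = 6 - 6*d**2 - 6*d*(6 + d))
l(V) = 1 + 2/(6 - 36*V - 12*V**2) (l(V) = V/V + 2/(6 - 36*V - 12*V**2) = 1 + 2/(6 - 36*V - 12*V**2))
(l(-2)*(-103))*132 = ((2*(-2 + 3*(-2)**2 + 9*(-2))/(3*(-1 + 2*(-2)**2 + 6*(-2))))*(-103))*132 = ((2*(-2 + 3*4 - 18)/(3*(-1 + 2*4 - 12)))*(-103))*132 = ((2*(-2 + 12 - 18)/(3*(-1 + 8 - 12)))*(-103))*132 = (((2/3)*(-8)/(-5))*(-103))*132 = (((2/3)*(-1/5)*(-8))*(-103))*132 = ((16/15)*(-103))*132 = -1648/15*132 = -72512/5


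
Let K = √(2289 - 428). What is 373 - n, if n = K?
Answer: 373 - √1861 ≈ 329.86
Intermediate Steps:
K = √1861 ≈ 43.139
n = √1861 ≈ 43.139
373 - n = 373 - √1861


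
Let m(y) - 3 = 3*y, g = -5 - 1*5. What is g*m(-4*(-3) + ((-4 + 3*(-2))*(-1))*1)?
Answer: -690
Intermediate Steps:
g = -10 (g = -5 - 5 = -10)
m(y) = 3 + 3*y
g*m(-4*(-3) + ((-4 + 3*(-2))*(-1))*1) = -10*(3 + 3*(-4*(-3) + ((-4 + 3*(-2))*(-1))*1)) = -10*(3 + 3*(12 + ((-4 - 6)*(-1))*1)) = -10*(3 + 3*(12 - 10*(-1)*1)) = -10*(3 + 3*(12 + 10*1)) = -10*(3 + 3*(12 + 10)) = -10*(3 + 3*22) = -10*(3 + 66) = -10*69 = -690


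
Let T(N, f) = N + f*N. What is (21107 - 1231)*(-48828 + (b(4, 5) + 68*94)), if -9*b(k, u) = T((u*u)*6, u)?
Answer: -845445536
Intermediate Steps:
T(N, f) = N + N*f
b(k, u) = -2*u**2*(1 + u)/3 (b(k, u) = -(u*u)*6*(1 + u)/9 = -u**2*6*(1 + u)/9 = -6*u**2*(1 + u)/9 = -2*u**2*(1 + u)/3)
(21107 - 1231)*(-48828 + (b(4, 5) + 68*94)) = (21107 - 1231)*(-48828 + ((2/3)*5**2*(-1 - 1*5) + 68*94)) = 19876*(-48828 + ((2/3)*25*(-1 - 5) + 6392)) = 19876*(-48828 + ((2/3)*25*(-6) + 6392)) = 19876*(-48828 + (-100 + 6392)) = 19876*(-48828 + 6292) = 19876*(-42536) = -845445536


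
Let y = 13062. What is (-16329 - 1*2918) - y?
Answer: -32309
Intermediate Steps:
(-16329 - 1*2918) - y = (-16329 - 1*2918) - 1*13062 = (-16329 - 2918) - 13062 = -19247 - 13062 = -32309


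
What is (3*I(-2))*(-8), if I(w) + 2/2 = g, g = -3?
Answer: 96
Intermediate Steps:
I(w) = -4 (I(w) = -1 - 3 = -4)
(3*I(-2))*(-8) = (3*(-4))*(-8) = -12*(-8) = 96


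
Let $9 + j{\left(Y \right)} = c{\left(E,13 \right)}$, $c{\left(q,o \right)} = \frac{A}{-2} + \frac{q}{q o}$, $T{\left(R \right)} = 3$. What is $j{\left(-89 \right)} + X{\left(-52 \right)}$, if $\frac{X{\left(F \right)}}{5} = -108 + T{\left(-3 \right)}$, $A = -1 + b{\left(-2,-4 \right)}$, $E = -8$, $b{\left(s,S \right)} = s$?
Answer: $- \frac{13843}{26} \approx -532.42$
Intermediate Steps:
$A = -3$ ($A = -1 - 2 = -3$)
$X{\left(F \right)} = -525$ ($X{\left(F \right)} = 5 \left(-108 + 3\right) = 5 \left(-105\right) = -525$)
$c{\left(q,o \right)} = \frac{3}{2} + \frac{1}{o}$ ($c{\left(q,o \right)} = - \frac{3}{-2} + \frac{q}{q o} = \left(-3\right) \left(- \frac{1}{2}\right) + \frac{q}{o q} = \frac{3}{2} + q \frac{1}{o q} = \frac{3}{2} + \frac{1}{o}$)
$j{\left(Y \right)} = - \frac{193}{26}$ ($j{\left(Y \right)} = -9 + \left(\frac{3}{2} + \frac{1}{13}\right) = -9 + \frac{41}{26} = - \frac{193}{26}$)
$j{\left(-89 \right)} + X{\left(-52 \right)} = - \frac{193}{26} - 525 = - \frac{13843}{26}$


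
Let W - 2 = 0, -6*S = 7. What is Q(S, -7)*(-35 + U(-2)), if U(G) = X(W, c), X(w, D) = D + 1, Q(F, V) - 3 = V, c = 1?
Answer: 132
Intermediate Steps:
S = -7/6 (S = -⅙*7 = -7/6 ≈ -1.1667)
Q(F, V) = 3 + V
W = 2 (W = 2 + 0 = 2)
X(w, D) = 1 + D
U(G) = 2 (U(G) = 1 + 1 = 2)
Q(S, -7)*(-35 + U(-2)) = (3 - 7)*(-35 + 2) = -4*(-33) = 132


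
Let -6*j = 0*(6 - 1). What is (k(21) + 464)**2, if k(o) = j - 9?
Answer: 207025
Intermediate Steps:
j = 0 (j = -0*(6 - 1) = -0*5 = -1/6*0 = 0)
k(o) = -9 (k(o) = 0 - 9 = -9)
(k(21) + 464)**2 = (-9 + 464)**2 = 455**2 = 207025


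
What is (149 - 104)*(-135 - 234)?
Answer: -16605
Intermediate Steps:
(149 - 104)*(-135 - 234) = 45*(-369) = -16605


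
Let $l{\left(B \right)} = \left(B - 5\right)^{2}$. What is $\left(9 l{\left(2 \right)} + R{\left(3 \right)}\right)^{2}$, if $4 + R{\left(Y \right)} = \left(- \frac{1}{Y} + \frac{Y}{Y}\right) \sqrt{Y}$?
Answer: $\frac{17791}{3} + \frac{308 \sqrt{3}}{3} \approx 6108.2$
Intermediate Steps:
$l{\left(B \right)} = \left(-5 + B\right)^{2}$
$R{\left(Y \right)} = -4 + \sqrt{Y} \left(1 - \frac{1}{Y}\right)$ ($R{\left(Y \right)} = -4 + \left(- \frac{1}{Y} + \frac{Y}{Y}\right) \sqrt{Y} = -4 + \left(- \frac{1}{Y} + 1\right) \sqrt{Y} = -4 + \left(1 - \frac{1}{Y}\right) \sqrt{Y} = -4 + \sqrt{Y} \left(1 - \frac{1}{Y}\right)$)
$\left(9 l{\left(2 \right)} + R{\left(3 \right)}\right)^{2} = \left(9 \left(-5 + 2\right)^{2} - \left(4 - \frac{2 \sqrt{3}}{3}\right)\right)^{2} = \left(9 \left(-3\right)^{2} - \left(4 - \frac{2 \sqrt{3}}{3}\right)\right)^{2} = \left(9 \cdot 9 - \left(4 - \frac{2 \sqrt{3}}{3}\right)\right)^{2} = \left(81 - \left(4 - \frac{2 \sqrt{3}}{3}\right)\right)^{2} = \left(77 + \frac{2 \sqrt{3}}{3}\right)^{2}$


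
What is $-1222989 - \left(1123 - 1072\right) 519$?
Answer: $-1249458$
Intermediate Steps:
$-1222989 - \left(1123 - 1072\right) 519 = -1222989 - 51 \cdot 519 = -1222989 - 26469 = -1249458$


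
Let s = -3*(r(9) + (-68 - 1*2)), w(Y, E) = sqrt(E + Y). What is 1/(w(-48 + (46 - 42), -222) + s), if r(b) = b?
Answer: 183/33755 - I*sqrt(266)/33755 ≈ 0.0054214 - 0.00048317*I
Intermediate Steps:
s = 183 (s = -3*(9 + (-68 - 1*2)) = -3*(9 + (-68 - 2)) = -3*(9 - 70) = -3*(-61) = 183)
1/(w(-48 + (46 - 42), -222) + s) = 1/(sqrt(-222 + (-48 + (46 - 42))) + 183) = 1/(sqrt(-222 + (-48 + 4)) + 183) = 1/(sqrt(-222 - 44) + 183) = 1/(sqrt(-266) + 183) = 1/(I*sqrt(266) + 183) = 1/(183 + I*sqrt(266))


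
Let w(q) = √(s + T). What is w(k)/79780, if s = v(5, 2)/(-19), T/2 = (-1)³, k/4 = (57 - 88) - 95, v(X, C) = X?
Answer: I*√817/1515820 ≈ 1.8857e-5*I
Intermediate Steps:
k = -504 (k = 4*((57 - 88) - 95) = 4*(-31 - 95) = 4*(-126) = -504)
T = -2 (T = 2*(-1)³ = 2*(-1) = -2)
s = -5/19 (s = 5/(-19) = 5*(-1/19) = -5/19 ≈ -0.26316)
w(q) = I*√817/19 (w(q) = √(-5/19 - 2) = √(-43/19) = I*√817/19)
w(k)/79780 = (I*√817/19)/79780 = (I*√817/19)*(1/79780) = I*√817/1515820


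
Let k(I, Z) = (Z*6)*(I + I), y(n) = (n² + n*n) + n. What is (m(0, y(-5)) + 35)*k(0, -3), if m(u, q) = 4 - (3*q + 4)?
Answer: 0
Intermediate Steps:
y(n) = n + 2*n² (y(n) = (n² + n²) + n = 2*n² + n = n + 2*n²)
k(I, Z) = 12*I*Z (k(I, Z) = (6*Z)*(2*I) = 12*I*Z)
m(u, q) = -3*q (m(u, q) = 4 - (4 + 3*q) = 4 + (-4 - 3*q) = -3*q)
(m(0, y(-5)) + 35)*k(0, -3) = (-(-15)*(1 + 2*(-5)) + 35)*(12*0*(-3)) = (-(-15)*(1 - 10) + 35)*0 = (-(-15)*(-9) + 35)*0 = (-3*45 + 35)*0 = (-135 + 35)*0 = -100*0 = 0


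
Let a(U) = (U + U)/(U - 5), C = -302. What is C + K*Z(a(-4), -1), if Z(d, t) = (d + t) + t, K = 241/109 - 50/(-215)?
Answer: -12853796/42183 ≈ -304.71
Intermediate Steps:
a(U) = 2*U/(-5 + U) (a(U) = (2*U)/(-5 + U) = 2*U/(-5 + U))
K = 11453/4687 (K = 241*(1/109) - 50*(-1/215) = 241/109 + 10/43 = 11453/4687 ≈ 2.4436)
Z(d, t) = d + 2*t
C + K*Z(a(-4), -1) = -302 + 11453*(2*(-4)/(-5 - 4) + 2*(-1))/4687 = -302 + 11453*(2*(-4)/(-9) - 2)/4687 = -302 + 11453*(2*(-4)*(-⅑) - 2)/4687 = -302 + 11453*(8/9 - 2)/4687 = -302 + (11453/4687)*(-10/9) = -302 - 114530/42183 = -12853796/42183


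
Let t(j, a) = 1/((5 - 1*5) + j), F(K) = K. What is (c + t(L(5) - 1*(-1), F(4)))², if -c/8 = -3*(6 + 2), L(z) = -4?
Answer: 330625/9 ≈ 36736.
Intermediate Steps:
t(j, a) = 1/j (t(j, a) = 1/((5 - 5) + j) = 1/(0 + j) = 1/j)
c = 192 (c = -(-24)*(6 + 2) = -(-24)*8 = -8*(-24) = 192)
(c + t(L(5) - 1*(-1), F(4)))² = (192 + 1/(-4 - 1*(-1)))² = (192 + 1/(-4 + 1))² = (192 + 1/(-3))² = (192 - ⅓)² = (575/3)² = 330625/9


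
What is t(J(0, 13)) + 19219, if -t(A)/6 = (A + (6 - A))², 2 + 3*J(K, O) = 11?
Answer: 19003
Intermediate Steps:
J(K, O) = 3 (J(K, O) = -⅔ + (⅓)*11 = -⅔ + 11/3 = 3)
t(A) = -216 (t(A) = -6*(A + (6 - A))² = -6*6² = -6*36 = -216)
t(J(0, 13)) + 19219 = -216 + 19219 = 19003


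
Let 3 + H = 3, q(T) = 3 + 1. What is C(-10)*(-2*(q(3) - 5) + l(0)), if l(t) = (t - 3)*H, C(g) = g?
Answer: -20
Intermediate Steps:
q(T) = 4
H = 0 (H = -3 + 3 = 0)
l(t) = 0 (l(t) = (t - 3)*0 = (-3 + t)*0 = 0)
C(-10)*(-2*(q(3) - 5) + l(0)) = -10*(-2*(4 - 5) + 0) = -10*(-2*(-1) + 0) = -10*(2 + 0) = -10*2 = -20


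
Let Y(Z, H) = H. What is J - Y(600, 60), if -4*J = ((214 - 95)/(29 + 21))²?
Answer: -614161/10000 ≈ -61.416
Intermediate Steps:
J = -14161/10000 (J = -(214 - 95)²/(29 + 21)²/4 = -(119/50)²/4 = -¼*14161/2500 = -14161/10000 ≈ -1.4161)
J - Y(600, 60) = -14161/10000 - 1*60 = -14161/10000 - 60 = -614161/10000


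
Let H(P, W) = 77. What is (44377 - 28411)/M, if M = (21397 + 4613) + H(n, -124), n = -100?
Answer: 15966/26087 ≈ 0.61203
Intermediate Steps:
M = 26087 (M = (21397 + 4613) + 77 = 26010 + 77 = 26087)
(44377 - 28411)/M = (44377 - 28411)/26087 = 15966*(1/26087) = 15966/26087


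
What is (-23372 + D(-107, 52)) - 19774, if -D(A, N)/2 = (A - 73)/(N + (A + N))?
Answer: -43266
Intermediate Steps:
D(A, N) = -2*(-73 + A)/(A + 2*N) (D(A, N) = -2*(A - 73)/(N + (A + N)) = -2*(-73 + A)/(A + 2*N))
(-23372 + D(-107, 52)) - 19774 = (-23372 + 2*(73 - 1*(-107))/(-107 + 2*52)) - 19774 = (-23372 + 2*(73 + 107)/(-107 + 104)) - 19774 = (-23372 + 2*180/(-3)) - 19774 = (-23372 + 2*(-⅓)*180) - 19774 = (-23372 - 120) - 19774 = -23492 - 19774 = -43266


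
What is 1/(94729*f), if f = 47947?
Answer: 1/4541971363 ≈ 2.2017e-10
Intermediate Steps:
1/(94729*f) = 1/(94729*47947) = (1/94729)*(1/47947) = 1/4541971363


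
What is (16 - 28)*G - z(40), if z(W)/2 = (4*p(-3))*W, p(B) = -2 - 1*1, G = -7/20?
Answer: 4821/5 ≈ 964.20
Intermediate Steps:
G = -7/20 (G = -7*1/20 = -7/20 ≈ -0.35000)
p(B) = -3 (p(B) = -2 - 1 = -3)
z(W) = -24*W (z(W) = 2*((4*(-3))*W) = 2*(-12*W) = -24*W)
(16 - 28)*G - z(40) = (16 - 28)*(-7/20) - (-24)*40 = -12*(-7/20) - 1*(-960) = 21/5 + 960 = 4821/5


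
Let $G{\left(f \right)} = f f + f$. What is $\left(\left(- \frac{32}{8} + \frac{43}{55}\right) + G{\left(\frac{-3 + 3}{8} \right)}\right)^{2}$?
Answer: $\frac{31329}{3025} \approx 10.357$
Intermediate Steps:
$G{\left(f \right)} = f + f^{2}$ ($G{\left(f \right)} = f^{2} + f = f + f^{2}$)
$\left(\left(- \frac{32}{8} + \frac{43}{55}\right) + G{\left(\frac{-3 + 3}{8} \right)}\right)^{2} = \left(\left(- \frac{32}{8} + \frac{43}{55}\right) + \frac{-3 + 3}{8} \left(1 + \frac{-3 + 3}{8}\right)\right)^{2} = \left(\left(\left(-32\right) \frac{1}{8} + 43 \cdot \frac{1}{55}\right) + 0 \cdot \frac{1}{8} \left(1 + 0 \cdot \frac{1}{8}\right)\right)^{2} = \left(\left(-4 + \frac{43}{55}\right) + 0 \left(1 + 0\right)\right)^{2} = \left(- \frac{177}{55} + 0 \cdot 1\right)^{2} = \left(- \frac{177}{55} + 0\right)^{2} = \left(- \frac{177}{55}\right)^{2} = \frac{31329}{3025}$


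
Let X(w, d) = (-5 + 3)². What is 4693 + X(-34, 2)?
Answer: 4697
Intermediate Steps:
X(w, d) = 4 (X(w, d) = (-2)² = 4)
4693 + X(-34, 2) = 4693 + 4 = 4697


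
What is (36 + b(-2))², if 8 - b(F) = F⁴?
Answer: 784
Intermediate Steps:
b(F) = 8 - F⁴
(36 + b(-2))² = (36 + (8 - 1*(-2)⁴))² = (36 + (8 - 1*16))² = (36 + (8 - 16))² = (36 - 8)² = 28² = 784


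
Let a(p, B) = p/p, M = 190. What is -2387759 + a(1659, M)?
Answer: -2387758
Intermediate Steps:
a(p, B) = 1
-2387759 + a(1659, M) = -2387759 + 1 = -2387758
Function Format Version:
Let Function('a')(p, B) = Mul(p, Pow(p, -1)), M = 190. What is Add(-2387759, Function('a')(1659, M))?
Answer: -2387758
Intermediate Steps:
Function('a')(p, B) = 1
Add(-2387759, Function('a')(1659, M)) = Add(-2387759, 1) = -2387758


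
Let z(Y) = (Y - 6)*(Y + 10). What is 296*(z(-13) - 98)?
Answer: -12136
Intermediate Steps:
z(Y) = (-6 + Y)*(10 + Y)
296*(z(-13) - 98) = 296*((-60 + (-13)² + 4*(-13)) - 98) = 296*((-60 + 169 - 52) - 98) = 296*(57 - 98) = 296*(-41) = -12136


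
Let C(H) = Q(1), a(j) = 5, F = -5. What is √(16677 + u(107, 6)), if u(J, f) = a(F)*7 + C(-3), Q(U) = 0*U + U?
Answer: 3*√1857 ≈ 129.28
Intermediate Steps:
Q(U) = U (Q(U) = 0 + U = U)
C(H) = 1
u(J, f) = 36 (u(J, f) = 5*7 + 1 = 35 + 1 = 36)
√(16677 + u(107, 6)) = √(16677 + 36) = √16713 = 3*√1857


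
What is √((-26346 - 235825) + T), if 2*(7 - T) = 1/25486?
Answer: I*√170285007300887/25486 ≈ 512.02*I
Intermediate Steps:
T = 356803/50972 (T = 7 - ½/25486 = 7 - ½*1/25486 = 7 - 1/50972 = 356803/50972 ≈ 7.0000)
√((-26346 - 235825) + T) = √((-26346 - 235825) + 356803/50972) = √(-262171 + 356803/50972) = √(-13363023409/50972) = I*√170285007300887/25486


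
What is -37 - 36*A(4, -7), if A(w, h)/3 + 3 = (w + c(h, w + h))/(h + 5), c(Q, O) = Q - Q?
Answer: 503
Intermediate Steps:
c(Q, O) = 0
A(w, h) = -9 + 3*w/(5 + h) (A(w, h) = -9 + 3*((w + 0)/(h + 5)) = -9 + 3*(w/(5 + h)) = -9 + 3*w/(5 + h))
-37 - 36*A(4, -7) = -37 - 108*(-15 + 4 - 3*(-7))/(5 - 7) = -37 - 108*(-15 + 4 + 21)/(-2) = -37 - 108*(-1)*10/2 = -37 - 36*(-15) = -37 + 540 = 503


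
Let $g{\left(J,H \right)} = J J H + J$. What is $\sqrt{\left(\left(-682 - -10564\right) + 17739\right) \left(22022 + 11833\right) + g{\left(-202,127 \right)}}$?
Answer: $\sqrt{940290861} \approx 30664.0$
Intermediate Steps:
$g{\left(J,H \right)} = J + H J^{2}$ ($g{\left(J,H \right)} = J^{2} H + J = H J^{2} + J = J + H J^{2}$)
$\sqrt{\left(\left(-682 - -10564\right) + 17739\right) \left(22022 + 11833\right) + g{\left(-202,127 \right)}} = \sqrt{\left(\left(-682 - -10564\right) + 17739\right) \left(22022 + 11833\right) - 202 \left(1 + 127 \left(-202\right)\right)} = \sqrt{\left(\left(-682 + 10564\right) + 17739\right) 33855 - 202 \left(1 - 25654\right)} = \sqrt{\left(9882 + 17739\right) 33855 - -5181906} = \sqrt{27621 \cdot 33855 + 5181906} = \sqrt{935108955 + 5181906} = \sqrt{940290861}$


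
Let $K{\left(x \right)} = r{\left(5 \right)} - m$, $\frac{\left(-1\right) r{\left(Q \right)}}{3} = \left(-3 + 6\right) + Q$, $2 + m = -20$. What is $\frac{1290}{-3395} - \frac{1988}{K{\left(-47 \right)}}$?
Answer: $\frac{674668}{679} \approx 993.62$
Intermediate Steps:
$m = -22$ ($m = -2 - 20 = -22$)
$r{\left(Q \right)} = -9 - 3 Q$ ($r{\left(Q \right)} = - 3 \left(\left(-3 + 6\right) + Q\right) = - 3 \left(3 + Q\right) = -9 - 3 Q$)
$K{\left(x \right)} = -2$ ($K{\left(x \right)} = \left(-9 - 15\right) - -22 = \left(-9 - 15\right) + 22 = -24 + 22 = -2$)
$\frac{1290}{-3395} - \frac{1988}{K{\left(-47 \right)}} = \frac{1290}{-3395} - \frac{1988}{-2} = 1290 \left(- \frac{1}{3395}\right) - -994 = - \frac{258}{679} + 994 = \frac{674668}{679}$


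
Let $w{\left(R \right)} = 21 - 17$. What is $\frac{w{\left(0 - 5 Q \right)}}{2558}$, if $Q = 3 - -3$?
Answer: $\frac{2}{1279} \approx 0.0015637$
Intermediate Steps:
$Q = 6$ ($Q = 3 + 3 = 6$)
$w{\left(R \right)} = 4$ ($w{\left(R \right)} = 21 - 17 = 4$)
$\frac{w{\left(0 - 5 Q \right)}}{2558} = \frac{4}{2558} = 4 \cdot \frac{1}{2558} = \frac{2}{1279}$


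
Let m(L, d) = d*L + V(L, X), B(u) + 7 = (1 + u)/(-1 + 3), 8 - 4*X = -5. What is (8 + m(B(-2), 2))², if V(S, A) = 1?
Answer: 36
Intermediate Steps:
X = 13/4 (X = 2 - ¼*(-5) = 2 + 5/4 = 13/4 ≈ 3.2500)
B(u) = -13/2 + u/2 (B(u) = -7 + (1 + u)/(-1 + 3) = -7 + (1 + u)/2 = -7 + (1 + u)*(½) = -7 + (½ + u/2) = -13/2 + u/2)
m(L, d) = 1 + L*d (m(L, d) = d*L + 1 = L*d + 1 = 1 + L*d)
(8 + m(B(-2), 2))² = (8 + (1 + (-13/2 + (½)*(-2))*2))² = (8 + (1 + (-13/2 - 1)*2))² = (8 + (1 - 15/2*2))² = (8 + (1 - 15))² = (8 - 14)² = (-6)² = 36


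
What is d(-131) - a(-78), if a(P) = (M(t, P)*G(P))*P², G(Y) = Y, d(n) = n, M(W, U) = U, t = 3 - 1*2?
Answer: -37015187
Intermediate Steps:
t = 1 (t = 3 - 2 = 1)
a(P) = P⁴ (a(P) = (P*P)*P² = P²*P² = P⁴)
d(-131) - a(-78) = -131 - 1*(-78)⁴ = -131 - 1*37015056 = -131 - 37015056 = -37015187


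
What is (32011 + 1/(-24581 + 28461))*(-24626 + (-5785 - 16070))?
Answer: -5773064815561/3880 ≈ -1.4879e+9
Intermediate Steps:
(32011 + 1/(-24581 + 28461))*(-24626 + (-5785 - 16070)) = (32011 + 1/3880)*(-24626 - 21855) = (32011 + 1/3880)*(-46481) = (124202681/3880)*(-46481) = -5773064815561/3880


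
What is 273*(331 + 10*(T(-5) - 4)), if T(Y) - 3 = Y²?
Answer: 155883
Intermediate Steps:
T(Y) = 3 + Y²
273*(331 + 10*(T(-5) - 4)) = 273*(331 + 10*((3 + (-5)²) - 4)) = 273*(331 + 10*((3 + 25) - 4)) = 273*(331 + 10*(28 - 4)) = 273*(331 + 10*24) = 273*(331 + 240) = 273*571 = 155883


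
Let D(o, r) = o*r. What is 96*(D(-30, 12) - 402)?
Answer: -73152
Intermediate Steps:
96*(D(-30, 12) - 402) = 96*(-30*12 - 402) = 96*(-360 - 402) = 96*(-762) = -73152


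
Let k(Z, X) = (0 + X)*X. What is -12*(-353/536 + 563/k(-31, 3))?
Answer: -298591/402 ≈ -742.76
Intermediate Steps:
k(Z, X) = X**2 (k(Z, X) = X*X = X**2)
-12*(-353/536 + 563/k(-31, 3)) = -12*(-353/536 + 563/(3**2)) = -12*(-353*1/536 + 563/9) = -12*(-353/536 + 563*(1/9)) = -12*(-353/536 + 563/9) = -12*298591/4824 = -298591/402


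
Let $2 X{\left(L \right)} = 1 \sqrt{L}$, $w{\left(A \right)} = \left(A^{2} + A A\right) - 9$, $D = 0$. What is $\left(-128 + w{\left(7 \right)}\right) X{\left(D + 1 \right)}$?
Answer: $- \frac{39}{2} \approx -19.5$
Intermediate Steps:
$w{\left(A \right)} = -9 + 2 A^{2}$ ($w{\left(A \right)} = \left(A^{2} + A^{2}\right) - 9 = 2 A^{2} - 9 = -9 + 2 A^{2}$)
$X{\left(L \right)} = \frac{\sqrt{L}}{2}$ ($X{\left(L \right)} = \frac{1 \sqrt{L}}{2} = \frac{\sqrt{L}}{2}$)
$\left(-128 + w{\left(7 \right)}\right) X{\left(D + 1 \right)} = \left(-128 - \left(9 - 2 \cdot 7^{2}\right)\right) \frac{\sqrt{0 + 1}}{2} = \left(-128 + \left(-9 + 2 \cdot 49\right)\right) \frac{\sqrt{1}}{2} = \left(-128 + \left(-9 + 98\right)\right) \frac{1}{2} \cdot 1 = \left(-128 + 89\right) \frac{1}{2} = \left(-39\right) \frac{1}{2} = - \frac{39}{2}$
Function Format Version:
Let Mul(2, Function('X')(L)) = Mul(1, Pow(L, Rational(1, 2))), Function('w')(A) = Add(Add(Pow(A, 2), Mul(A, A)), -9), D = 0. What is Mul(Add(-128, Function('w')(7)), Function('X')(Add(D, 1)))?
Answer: Rational(-39, 2) ≈ -19.500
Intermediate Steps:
Function('w')(A) = Add(-9, Mul(2, Pow(A, 2))) (Function('w')(A) = Add(Add(Pow(A, 2), Pow(A, 2)), -9) = Add(Mul(2, Pow(A, 2)), -9) = Add(-9, Mul(2, Pow(A, 2))))
Function('X')(L) = Mul(Rational(1, 2), Pow(L, Rational(1, 2))) (Function('X')(L) = Mul(Rational(1, 2), Mul(1, Pow(L, Rational(1, 2)))) = Mul(Rational(1, 2), Pow(L, Rational(1, 2))))
Mul(Add(-128, Function('w')(7)), Function('X')(Add(D, 1))) = Mul(Add(-128, Add(-9, Mul(2, Pow(7, 2)))), Mul(Rational(1, 2), Pow(Add(0, 1), Rational(1, 2)))) = Mul(Add(-128, Add(-9, Mul(2, 49))), Mul(Rational(1, 2), Pow(1, Rational(1, 2)))) = Mul(Add(-128, Add(-9, 98)), Mul(Rational(1, 2), 1)) = Mul(Add(-128, 89), Rational(1, 2)) = Mul(-39, Rational(1, 2)) = Rational(-39, 2)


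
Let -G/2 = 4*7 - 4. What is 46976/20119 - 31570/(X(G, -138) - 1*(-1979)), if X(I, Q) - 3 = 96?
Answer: -268770351/20903641 ≈ -12.858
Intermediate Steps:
G = -48 (G = -2*(4*7 - 4) = -2*(28 - 4) = -2*24 = -48)
X(I, Q) = 99 (X(I, Q) = 3 + 96 = 99)
46976/20119 - 31570/(X(G, -138) - 1*(-1979)) = 46976/20119 - 31570/(99 - 1*(-1979)) = 46976*(1/20119) - 31570/(99 + 1979) = 46976/20119 - 31570/2078 = 46976/20119 - 31570*1/2078 = 46976/20119 - 15785/1039 = -268770351/20903641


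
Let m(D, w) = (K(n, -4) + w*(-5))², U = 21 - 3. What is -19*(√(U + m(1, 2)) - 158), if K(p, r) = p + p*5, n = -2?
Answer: 3002 - 19*√502 ≈ 2576.3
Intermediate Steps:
U = 18
K(p, r) = 6*p (K(p, r) = p + 5*p = 6*p)
m(D, w) = (-12 - 5*w)² (m(D, w) = (6*(-2) + w*(-5))² = (-12 - 5*w)²)
-19*(√(U + m(1, 2)) - 158) = -19*(√(18 + (12 + 5*2)²) - 158) = -19*(√(18 + (12 + 10)²) - 158) = -19*(√(18 + 22²) - 158) = -19*(√(18 + 484) - 158) = -19*(√502 - 158) = -19*(-158 + √502) = 3002 - 19*√502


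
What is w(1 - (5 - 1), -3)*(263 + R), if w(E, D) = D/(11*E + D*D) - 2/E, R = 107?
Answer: 3515/12 ≈ 292.92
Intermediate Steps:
w(E, D) = -2/E + D/(D**2 + 11*E) (w(E, D) = D/(11*E + D**2) - 2/E = D/(D**2 + 11*E) - 2/E = -2/E + D/(D**2 + 11*E))
w(1 - (5 - 1), -3)*(263 + R) = ((-22*(1 - (5 - 1)) - 2*(-3)**2 - 3*(1 - (5 - 1)))/((1 - (5 - 1))*((-3)**2 + 11*(1 - (5 - 1)))))*(263 + 107) = ((-22*(1 - 1*4) - 2*9 - 3*(1 - 1*4))/((1 - 1*4)*(9 + 11*(1 - 1*4))))*370 = ((-22*(1 - 4) - 18 - 3*(1 - 4))/((1 - 4)*(9 + 11*(1 - 4))))*370 = ((-22*(-3) - 18 - 3*(-3))/((-3)*(9 + 11*(-3))))*370 = -(66 - 18 + 9)/(3*(9 - 33))*370 = -1/3*57/(-24)*370 = -1/3*(-1/24)*57*370 = (19/24)*370 = 3515/12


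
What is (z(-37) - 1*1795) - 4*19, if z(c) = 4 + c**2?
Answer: -498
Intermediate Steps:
(z(-37) - 1*1795) - 4*19 = ((4 + (-37)**2) - 1*1795) - 4*19 = ((4 + 1369) - 1795) - 76 = (1373 - 1795) - 76 = -422 - 76 = -498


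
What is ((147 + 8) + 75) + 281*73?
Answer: 20743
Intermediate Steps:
((147 + 8) + 75) + 281*73 = (155 + 75) + 20513 = 230 + 20513 = 20743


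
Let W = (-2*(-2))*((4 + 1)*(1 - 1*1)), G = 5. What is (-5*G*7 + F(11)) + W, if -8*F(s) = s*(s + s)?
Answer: -821/4 ≈ -205.25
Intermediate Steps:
F(s) = -s**2/4 (F(s) = -s*(s + s)/8 = -s*2*s/8 = -s**2/4)
W = 0 (W = 4*(5*(1 - 1)) = 4*(5*0) = 4*0 = 0)
(-5*G*7 + F(11)) + W = (-5*5*7 - 1/4*11**2) + 0 = (-25*7 - 1/4*121) + 0 = (-175 - 121/4) + 0 = -821/4 + 0 = -821/4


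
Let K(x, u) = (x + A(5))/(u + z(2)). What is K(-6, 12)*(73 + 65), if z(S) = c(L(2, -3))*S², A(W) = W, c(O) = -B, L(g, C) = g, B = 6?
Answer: 23/2 ≈ 11.500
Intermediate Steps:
c(O) = -6 (c(O) = -1*6 = -6)
z(S) = -6*S²
K(x, u) = (5 + x)/(-24 + u) (K(x, u) = (x + 5)/(u - 6*2²) = (5 + x)/(u - 6*4) = (5 + x)/(u - 24) = (5 + x)/(-24 + u))
K(-6, 12)*(73 + 65) = ((5 - 6)/(-24 + 12))*(73 + 65) = (-1/(-12))*138 = -1/12*(-1)*138 = (1/12)*138 = 23/2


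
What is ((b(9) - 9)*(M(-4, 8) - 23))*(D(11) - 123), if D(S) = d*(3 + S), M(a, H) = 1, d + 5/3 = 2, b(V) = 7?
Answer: -15620/3 ≈ -5206.7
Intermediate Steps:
d = ⅓ (d = -5/3 + 2 = ⅓ ≈ 0.33333)
D(S) = 1 + S/3 (D(S) = (3 + S)/3 = 1 + S/3)
((b(9) - 9)*(M(-4, 8) - 23))*(D(11) - 123) = ((7 - 9)*(1 - 23))*((1 + (⅓)*11) - 123) = (-2*(-22))*((1 + 11/3) - 123) = 44*(14/3 - 123) = 44*(-355/3) = -15620/3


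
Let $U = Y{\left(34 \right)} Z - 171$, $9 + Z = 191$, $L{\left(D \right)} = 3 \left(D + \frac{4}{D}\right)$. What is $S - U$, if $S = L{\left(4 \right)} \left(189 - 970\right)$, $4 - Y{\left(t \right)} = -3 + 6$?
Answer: $-11726$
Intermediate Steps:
$L{\left(D \right)} = 3 D + \frac{12}{D}$
$Y{\left(t \right)} = 1$ ($Y{\left(t \right)} = 4 - \left(-3 + 6\right) = 4 - 3 = 1$)
$Z = 182$ ($Z = -9 + 191 = 182$)
$S = -11715$ ($S = \left(3 \cdot 4 + \frac{12}{4}\right) \left(189 - 970\right) = \left(12 + 12 \cdot \frac{1}{4}\right) \left(-781\right) = \left(12 + 3\right) \left(-781\right) = 15 \left(-781\right) = -11715$)
$U = 11$ ($U = 1 \cdot 182 - 171 = 182 - 171 = 11$)
$S - U = -11715 - 11 = -11726$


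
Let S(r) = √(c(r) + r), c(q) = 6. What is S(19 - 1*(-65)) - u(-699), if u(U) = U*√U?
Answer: 3*√10 + 699*I*√699 ≈ 9.4868 + 18481.0*I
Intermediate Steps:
u(U) = U^(3/2)
S(r) = √(6 + r)
S(19 - 1*(-65)) - u(-699) = √(6 + (19 - 1*(-65))) - (-699)^(3/2) = √(6 + (19 + 65)) - (-699)*I*√699 = √(6 + 84) + 699*I*√699 = √90 + 699*I*√699 = 3*√10 + 699*I*√699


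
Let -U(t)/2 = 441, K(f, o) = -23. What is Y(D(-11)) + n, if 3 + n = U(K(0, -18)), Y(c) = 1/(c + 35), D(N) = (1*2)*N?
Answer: -11504/13 ≈ -884.92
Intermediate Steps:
U(t) = -882 (U(t) = -2*441 = -882)
D(N) = 2*N
Y(c) = 1/(35 + c)
n = -885 (n = -3 - 882 = -885)
Y(D(-11)) + n = 1/(35 + 2*(-11)) - 885 = 1/(35 - 22) - 885 = 1/13 - 885 = -11504/13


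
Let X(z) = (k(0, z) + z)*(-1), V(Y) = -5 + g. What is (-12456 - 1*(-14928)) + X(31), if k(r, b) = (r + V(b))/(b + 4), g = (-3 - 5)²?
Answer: 85376/35 ≈ 2439.3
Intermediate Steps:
g = 64 (g = (-8)² = 64)
V(Y) = 59 (V(Y) = -5 + 64 = 59)
k(r, b) = (59 + r)/(4 + b) (k(r, b) = (r + 59)/(b + 4) = (59 + r)/(4 + b))
X(z) = -z - 59/(4 + z) (X(z) = ((59 + 0)/(4 + z) + z)*(-1) = (59/(4 + z) + z)*(-1) = (z + 59/(4 + z))*(-1) = -z - 59/(4 + z))
(-12456 - 1*(-14928)) + X(31) = (-12456 - 1*(-14928)) + (-59 - 1*31*(4 + 31))/(4 + 31) = (-12456 + 14928) + (-59 - 1*31*35)/35 = 2472 + (-59 - 1085)/35 = 2472 + (1/35)*(-1144) = 2472 - 1144/35 = 85376/35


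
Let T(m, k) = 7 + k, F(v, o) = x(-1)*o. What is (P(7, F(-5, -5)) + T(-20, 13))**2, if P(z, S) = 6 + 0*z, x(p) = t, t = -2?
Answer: 676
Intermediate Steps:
x(p) = -2
F(v, o) = -2*o
P(z, S) = 6 (P(z, S) = 6 + 0 = 6)
(P(7, F(-5, -5)) + T(-20, 13))**2 = (6 + (7 + 13))**2 = (6 + 20)**2 = 26**2 = 676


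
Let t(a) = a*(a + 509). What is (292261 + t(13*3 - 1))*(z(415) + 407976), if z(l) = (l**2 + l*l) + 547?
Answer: 235715938731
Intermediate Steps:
t(a) = a*(509 + a)
z(l) = 547 + 2*l**2 (z(l) = (l**2 + l**2) + 547 = 2*l**2 + 547 = 547 + 2*l**2)
(292261 + t(13*3 - 1))*(z(415) + 407976) = (292261 + (13*3 - 1)*(509 + (13*3 - 1)))*((547 + 2*415**2) + 407976) = (292261 + (39 - 1)*(509 + (39 - 1)))*((547 + 2*172225) + 407976) = (292261 + 38*(509 + 38))*((547 + 344450) + 407976) = (292261 + 38*547)*(344997 + 407976) = (292261 + 20786)*752973 = 313047*752973 = 235715938731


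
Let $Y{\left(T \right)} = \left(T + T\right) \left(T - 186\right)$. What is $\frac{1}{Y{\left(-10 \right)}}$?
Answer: $\frac{1}{3920} \approx 0.0002551$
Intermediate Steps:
$Y{\left(T \right)} = 2 T \left(-186 + T\right)$
$\frac{1}{Y{\left(-10 \right)}} = \frac{1}{2 \left(-10\right) \left(-186 - 10\right)} = \frac{1}{2 \left(-10\right) \left(-196\right)} = \frac{1}{3920}$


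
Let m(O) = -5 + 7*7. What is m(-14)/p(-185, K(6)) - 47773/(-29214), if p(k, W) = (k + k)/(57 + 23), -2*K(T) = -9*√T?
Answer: -8515727/1080918 ≈ -7.8782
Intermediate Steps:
K(T) = 9*√T/2 (K(T) = -(-9)*√T/2 = 9*√T/2)
m(O) = 44 (m(O) = -5 + 49 = 44)
p(k, W) = k/40 (p(k, W) = (2*k)/80 = (2*k)*(1/80) = k/40)
m(-14)/p(-185, K(6)) - 47773/(-29214) = 44/(((1/40)*(-185))) - 47773/(-29214) = 44/(-37/8) - 47773*(-1/29214) = 44*(-8/37) + 47773/29214 = -352/37 + 47773/29214 = -8515727/1080918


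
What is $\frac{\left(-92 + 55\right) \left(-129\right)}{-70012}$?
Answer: $- \frac{4773}{70012} \approx -0.068174$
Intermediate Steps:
$\frac{\left(-92 + 55\right) \left(-129\right)}{-70012} = \left(-37\right) \left(-129\right) \left(- \frac{1}{70012}\right) = 4773 \left(- \frac{1}{70012}\right) = - \frac{4773}{70012}$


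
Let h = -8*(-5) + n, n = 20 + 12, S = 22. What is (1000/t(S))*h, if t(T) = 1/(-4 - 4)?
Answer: -576000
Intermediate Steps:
n = 32
t(T) = -⅛ (t(T) = 1/(-8) = -⅛)
h = 72 (h = -8*(-5) + 32 = 40 + 32 = 72)
(1000/t(S))*h = (1000/(-⅛))*72 = (1000*(-8))*72 = -8000*72 = -576000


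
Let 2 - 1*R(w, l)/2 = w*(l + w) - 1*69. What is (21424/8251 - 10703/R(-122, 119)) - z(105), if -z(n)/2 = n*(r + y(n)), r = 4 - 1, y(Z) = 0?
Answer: 3167847313/4868090 ≈ 650.74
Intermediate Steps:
r = 3
R(w, l) = 142 - 2*w*(l + w) (R(w, l) = 4 - 2*(w*(l + w) - 1*69) = 4 - 2*(w*(l + w) - 69) = 4 - 2*(-69 + w*(l + w)) = 4 + (138 - 2*w*(l + w)) = 142 - 2*w*(l + w))
z(n) = -6*n (z(n) = -2*n*(3 + 0) = -2*n*3 = -6*n)
(21424/8251 - 10703/R(-122, 119)) - z(105) = (21424/8251 - 10703/(142 - 2*(-122)² - 2*119*(-122))) - (-6)*105 = (21424*(1/8251) - 10703/(142 - 2*14884 + 29036)) - 1*(-630) = (21424/8251 - 10703/(142 - 29768 + 29036)) + 630 = (21424/8251 - 10703/(-590)) + 630 = (21424/8251 - 10703*(-1/590)) + 630 = (21424/8251 + 10703/590) + 630 = 100950613/4868090 + 630 = 3167847313/4868090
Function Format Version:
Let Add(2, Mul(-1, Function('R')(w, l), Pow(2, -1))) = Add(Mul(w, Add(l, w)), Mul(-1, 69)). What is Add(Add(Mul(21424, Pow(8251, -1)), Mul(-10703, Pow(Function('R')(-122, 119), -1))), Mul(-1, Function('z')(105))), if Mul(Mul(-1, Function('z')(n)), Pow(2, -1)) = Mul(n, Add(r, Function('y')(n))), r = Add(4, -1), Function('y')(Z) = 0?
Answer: Rational(3167847313, 4868090) ≈ 650.74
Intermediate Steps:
r = 3
Function('R')(w, l) = Add(142, Mul(-2, w, Add(l, w))) (Function('R')(w, l) = Add(4, Mul(-2, Add(Mul(w, Add(l, w)), Mul(-1, 69)))) = Add(4, Mul(-2, Add(Mul(w, Add(l, w)), -69))) = Add(4, Mul(-2, Add(-69, Mul(w, Add(l, w))))) = Add(4, Add(138, Mul(-2, w, Add(l, w)))) = Add(142, Mul(-2, w, Add(l, w))))
Function('z')(n) = Mul(-6, n) (Function('z')(n) = Mul(-2, Mul(n, Add(3, 0))) = Mul(-2, Mul(n, 3)) = Mul(-2, Mul(3, n)) = Mul(-6, n))
Add(Add(Mul(21424, Pow(8251, -1)), Mul(-10703, Pow(Function('R')(-122, 119), -1))), Mul(-1, Function('z')(105))) = Add(Add(Mul(21424, Pow(8251, -1)), Mul(-10703, Pow(Add(142, Mul(-2, Pow(-122, 2)), Mul(-2, 119, -122)), -1))), Mul(-1, Mul(-6, 105))) = Add(Add(Mul(21424, Rational(1, 8251)), Mul(-10703, Pow(Add(142, Mul(-2, 14884), 29036), -1))), Mul(-1, -630)) = Add(Add(Rational(21424, 8251), Mul(-10703, Pow(Add(142, -29768, 29036), -1))), 630) = Add(Add(Rational(21424, 8251), Mul(-10703, Pow(-590, -1))), 630) = Add(Add(Rational(21424, 8251), Mul(-10703, Rational(-1, 590))), 630) = Add(Add(Rational(21424, 8251), Rational(10703, 590)), 630) = Add(Rational(100950613, 4868090), 630) = Rational(3167847313, 4868090)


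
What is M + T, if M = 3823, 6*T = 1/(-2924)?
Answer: 67070711/17544 ≈ 3823.0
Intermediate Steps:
T = -1/17544 (T = (⅙)/(-2924) = (⅙)*(-1/2924) = -1/17544 ≈ -5.7000e-5)
M + T = 3823 - 1/17544 = 67070711/17544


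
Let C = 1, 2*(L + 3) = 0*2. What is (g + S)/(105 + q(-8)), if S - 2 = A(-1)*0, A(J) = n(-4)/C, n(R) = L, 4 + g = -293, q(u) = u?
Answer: -295/97 ≈ -3.0412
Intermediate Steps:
g = -297 (g = -4 - 293 = -297)
L = -3 (L = -3 + (0*2)/2 = -3 + (½)*0 = -3 + 0 = -3)
n(R) = -3
A(J) = -3 (A(J) = -3/1 = -3*1 = -3)
S = 2 (S = 2 - 3*0 = 2 + 0 = 2)
(g + S)/(105 + q(-8)) = (-297 + 2)/(105 - 8) = -295/97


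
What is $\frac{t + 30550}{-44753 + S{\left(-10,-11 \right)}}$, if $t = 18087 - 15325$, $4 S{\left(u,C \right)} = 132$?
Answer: $- \frac{2082}{2795} \approx -0.7449$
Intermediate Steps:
$S{\left(u,C \right)} = 33$ ($S{\left(u,C \right)} = \frac{1}{4} \cdot 132 = 33$)
$t = 2762$
$\frac{t + 30550}{-44753 + S{\left(-10,-11 \right)}} = \frac{2762 + 30550}{-44753 + 33} = \frac{33312}{-44720} = 33312 \left(- \frac{1}{44720}\right) = - \frac{2082}{2795}$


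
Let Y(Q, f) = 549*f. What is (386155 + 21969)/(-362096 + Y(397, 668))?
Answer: 102031/1159 ≈ 88.034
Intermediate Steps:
(386155 + 21969)/(-362096 + Y(397, 668)) = (386155 + 21969)/(-362096 + 549*668) = 408124/(-362096 + 366732) = 408124/4636 = 408124*(1/4636) = 102031/1159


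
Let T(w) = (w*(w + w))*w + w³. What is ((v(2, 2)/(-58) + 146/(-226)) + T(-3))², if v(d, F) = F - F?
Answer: 85119076/12769 ≈ 6666.1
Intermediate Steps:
v(d, F) = 0
T(w) = 3*w³ (T(w) = (w*(2*w))*w + w³ = (2*w²)*w + w³ = 2*w³ + w³ = 3*w³)
((v(2, 2)/(-58) + 146/(-226)) + T(-3))² = ((0/(-58) + 146/(-226)) + 3*(-3)³)² = ((0*(-1/58) + 146*(-1/226)) + 3*(-27))² = ((0 - 73/113) - 81)² = (-73/113 - 81)² = (-9226/113)² = 85119076/12769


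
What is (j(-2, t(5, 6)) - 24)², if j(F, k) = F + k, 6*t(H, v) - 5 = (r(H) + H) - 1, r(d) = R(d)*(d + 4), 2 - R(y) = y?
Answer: 841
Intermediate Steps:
R(y) = 2 - y
r(d) = (2 - d)*(4 + d) (r(d) = (2 - d)*(d + 4) = (2 - d)*(4 + d))
t(H, v) = ⅔ + H/6 - (-2 + H)*(4 + H)/6 (t(H, v) = ⅚ + ((-(-2 + H)*(4 + H) + H) - 1)/6 = ⅚ + ((H - (-2 + H)*(4 + H)) - 1)/6 = ⅚ + (-1 + H - (-2 + H)*(4 + H))/6 = ⅚ + (-⅙ + H/6 - (-2 + H)*(4 + H)/6) = ⅔ + H/6 - (-2 + H)*(4 + H)/6)
(j(-2, t(5, 6)) - 24)² = ((-2 + (2 - ⅙*5 - ⅙*5²)) - 24)² = ((-2 + (2 - ⅚ - ⅙*25)) - 24)² = ((-2 + (2 - ⅚ - 25/6)) - 24)² = ((-2 - 3) - 24)² = (-5 - 24)² = (-29)² = 841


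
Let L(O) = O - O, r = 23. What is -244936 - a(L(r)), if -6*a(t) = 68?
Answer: -734774/3 ≈ -2.4492e+5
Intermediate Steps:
L(O) = 0
a(t) = -34/3 (a(t) = -1/6*68 = -34/3)
-244936 - a(L(r)) = -244936 - 1*(-34/3) = -244936 + 34/3 = -734774/3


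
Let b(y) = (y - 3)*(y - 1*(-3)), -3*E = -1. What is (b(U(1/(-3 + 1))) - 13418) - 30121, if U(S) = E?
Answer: -391931/9 ≈ -43548.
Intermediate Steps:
E = 1/3 (E = -1/3*(-1) = 1/3 ≈ 0.33333)
U(S) = 1/3
b(y) = (-3 + y)*(3 + y) (b(y) = (-3 + y)*(y + 3) = (-3 + y)*(3 + y))
(b(U(1/(-3 + 1))) - 13418) - 30121 = ((-9 + (1/3)**2) - 13418) - 30121 = ((-9 + 1/9) - 13418) - 30121 = (-80/9 - 13418) - 30121 = -120842/9 - 30121 = -391931/9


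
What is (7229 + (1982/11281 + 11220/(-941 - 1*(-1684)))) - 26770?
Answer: -163660376157/8381783 ≈ -19526.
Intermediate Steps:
(7229 + (1982/11281 + 11220/(-941 - 1*(-1684)))) - 26770 = (7229 + (1982*(1/11281) + 11220/(-941 + 1684))) - 26770 = (7229 + (1982/11281 + 11220/743)) - 26770 = (7229 + 128045446/8381783) - 26770 = 60719954753/8381783 - 26770 = -163660376157/8381783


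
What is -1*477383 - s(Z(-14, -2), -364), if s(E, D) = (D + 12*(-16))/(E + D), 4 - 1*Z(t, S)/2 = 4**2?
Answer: -46306290/97 ≈ -4.7738e+5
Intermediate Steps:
Z(t, S) = -24 (Z(t, S) = 8 - 2*4**2 = 8 - 2*16 = 8 - 32 = -24)
s(E, D) = (-192 + D)/(D + E) (s(E, D) = (D - 192)/(D + E) = (-192 + D)/(D + E))
-1*477383 - s(Z(-14, -2), -364) = -1*477383 - (-192 - 364)/(-364 - 24) = -477383 - (-556)/(-388) = -477383 - (-1)*(-556)/388 = -477383 - 1*139/97 = -477383 - 139/97 = -46306290/97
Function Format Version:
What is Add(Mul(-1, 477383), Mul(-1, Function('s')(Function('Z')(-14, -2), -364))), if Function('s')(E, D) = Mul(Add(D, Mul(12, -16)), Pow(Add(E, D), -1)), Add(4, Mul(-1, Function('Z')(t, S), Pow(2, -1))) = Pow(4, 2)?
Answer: Rational(-46306290, 97) ≈ -4.7738e+5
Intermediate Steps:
Function('Z')(t, S) = -24 (Function('Z')(t, S) = Add(8, Mul(-2, Pow(4, 2))) = Add(8, Mul(-2, 16)) = Add(8, -32) = -24)
Function('s')(E, D) = Mul(Pow(Add(D, E), -1), Add(-192, D)) (Function('s')(E, D) = Mul(Add(D, -192), Pow(Add(D, E), -1)) = Mul(Add(-192, D), Pow(Add(D, E), -1)) = Mul(Pow(Add(D, E), -1), Add(-192, D)))
Add(Mul(-1, 477383), Mul(-1, Function('s')(Function('Z')(-14, -2), -364))) = Add(Mul(-1, 477383), Mul(-1, Mul(Pow(Add(-364, -24), -1), Add(-192, -364)))) = Add(-477383, Mul(-1, Mul(Pow(-388, -1), -556))) = Add(-477383, Mul(-1, Mul(Rational(-1, 388), -556))) = Add(-477383, Mul(-1, Rational(139, 97))) = Add(-477383, Rational(-139, 97)) = Rational(-46306290, 97)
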